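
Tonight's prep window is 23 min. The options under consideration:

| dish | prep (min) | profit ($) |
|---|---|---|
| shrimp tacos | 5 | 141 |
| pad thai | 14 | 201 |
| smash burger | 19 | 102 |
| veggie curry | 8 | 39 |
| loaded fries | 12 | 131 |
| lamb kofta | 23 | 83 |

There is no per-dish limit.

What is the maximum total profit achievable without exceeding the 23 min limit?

Best packing: 4×shrimp tacos — 20 min, 564 total.
Every other selection either busts 23 min or fails to beat 564.

564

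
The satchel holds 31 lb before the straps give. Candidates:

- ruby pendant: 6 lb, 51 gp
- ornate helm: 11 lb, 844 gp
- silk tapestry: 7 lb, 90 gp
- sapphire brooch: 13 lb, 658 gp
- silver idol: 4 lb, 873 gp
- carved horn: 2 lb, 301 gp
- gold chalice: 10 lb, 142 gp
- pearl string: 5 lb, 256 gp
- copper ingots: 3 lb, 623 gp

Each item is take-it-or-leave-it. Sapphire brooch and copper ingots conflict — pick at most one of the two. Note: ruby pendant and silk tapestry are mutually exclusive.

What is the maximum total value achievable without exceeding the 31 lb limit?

2948

Ruby pendant + ornate helm + silver idol + carved horn + pearl string + copper ingots uses 31 of the 31 lb and totals 2948.
Runner-up ornate helm + silver idol + carved horn + pearl string + copper ingots tops out at 2897.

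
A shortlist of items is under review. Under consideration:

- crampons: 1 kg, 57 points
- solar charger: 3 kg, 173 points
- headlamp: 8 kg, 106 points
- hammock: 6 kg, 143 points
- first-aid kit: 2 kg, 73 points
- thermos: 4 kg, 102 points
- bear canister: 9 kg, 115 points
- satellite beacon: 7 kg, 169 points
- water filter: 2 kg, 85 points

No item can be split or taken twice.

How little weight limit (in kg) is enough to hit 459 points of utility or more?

Look for the lowest-weight combination reaching 459.
crampons + solar charger + first-aid kit + thermos + water filter reaches 490 using 12 kg.
Any bundle with less than 12 kg falls short of 459.

12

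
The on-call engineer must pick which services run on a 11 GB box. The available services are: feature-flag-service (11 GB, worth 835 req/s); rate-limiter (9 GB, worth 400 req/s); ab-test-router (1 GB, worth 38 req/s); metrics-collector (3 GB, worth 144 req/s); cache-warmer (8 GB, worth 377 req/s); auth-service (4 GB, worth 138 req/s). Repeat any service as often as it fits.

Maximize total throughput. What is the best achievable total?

Best packing: feature-flag-service — 11 GB, 835 total.
No other feasible combination exceeds 835.

835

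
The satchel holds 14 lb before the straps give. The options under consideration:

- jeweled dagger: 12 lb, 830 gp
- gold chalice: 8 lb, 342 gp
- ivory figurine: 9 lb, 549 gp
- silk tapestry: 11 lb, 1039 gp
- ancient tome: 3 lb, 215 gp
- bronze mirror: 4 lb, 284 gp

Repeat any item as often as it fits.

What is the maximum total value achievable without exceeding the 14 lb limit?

1254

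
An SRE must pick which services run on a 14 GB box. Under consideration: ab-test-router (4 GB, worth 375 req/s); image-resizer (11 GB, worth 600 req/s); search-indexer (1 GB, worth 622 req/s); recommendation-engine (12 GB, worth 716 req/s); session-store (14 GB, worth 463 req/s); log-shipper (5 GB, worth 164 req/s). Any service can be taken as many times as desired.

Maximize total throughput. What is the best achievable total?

8708

14×search-indexer uses 14 of the 14 GB and totals 8708.
Nothing else within 14 GB beats 8708.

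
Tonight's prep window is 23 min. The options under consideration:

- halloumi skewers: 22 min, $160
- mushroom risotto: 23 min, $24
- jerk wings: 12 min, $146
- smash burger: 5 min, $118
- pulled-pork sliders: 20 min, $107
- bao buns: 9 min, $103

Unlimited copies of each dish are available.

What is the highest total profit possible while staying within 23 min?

472

By profit per min: smash burger 23.60, jerk wings 12.17, bao buns 11.44, halloumi skewers 7.27 lead.
4×smash burger uses 20 of the 23 min and totals 472.
No other feasible combination exceeds 472.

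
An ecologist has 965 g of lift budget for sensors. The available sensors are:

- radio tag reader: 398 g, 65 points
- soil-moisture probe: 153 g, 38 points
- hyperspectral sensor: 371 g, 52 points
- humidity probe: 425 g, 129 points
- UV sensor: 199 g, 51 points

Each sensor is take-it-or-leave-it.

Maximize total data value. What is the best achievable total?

219

Ranking by ratio (data value/g): humidity probe 0.30, UV sensor 0.26, soil-moisture probe 0.25, radio tag reader 0.16.
Filling by ratio: soil-moisture probe + humidity probe + UV sensor for 218, with 188 g left unused.
Replace UV sensor with hyperspectral sensor: the trade gains 1 net, giving 219 at 949 g.
An exhaustive check of the 32 subsets confirms 219.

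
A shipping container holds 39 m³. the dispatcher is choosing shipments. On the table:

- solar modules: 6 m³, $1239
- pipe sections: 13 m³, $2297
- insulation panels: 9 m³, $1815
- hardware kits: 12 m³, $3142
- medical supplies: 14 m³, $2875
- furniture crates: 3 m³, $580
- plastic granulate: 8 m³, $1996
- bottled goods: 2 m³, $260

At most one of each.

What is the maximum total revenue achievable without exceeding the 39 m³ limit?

8853

Ranking by ratio (revenue/m³): hardware kits 261.83, plastic granulate 249.50, solar modules 206.50.
Taking the top-ratio shipments first gives solar modules + insulation panels + hardware kits + furniture crates + plastic granulate for 8772 (38 m³).
Dropping solar modules and insulation panels frees 15 m³; slotting in medical supplies + bottled goods (16 m³) lifts the total to 8853 at 39 m³.
No other feasible combination exceeds 8853.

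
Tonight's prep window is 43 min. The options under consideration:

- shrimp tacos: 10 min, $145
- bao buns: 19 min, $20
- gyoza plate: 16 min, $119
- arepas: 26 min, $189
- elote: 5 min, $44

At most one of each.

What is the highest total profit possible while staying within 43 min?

Ranking by ratio (profit/min): shrimp tacos 14.50, elote 8.80, gyoza plate 7.44, arepas 7.27.
Filling by ratio: shrimp tacos + gyoza plate + elote for 308, with 12 min left unused.
Dropping gyoza plate frees 16 min; slotting in arepas (26 min) lifts the total to 378 at 41 min.
An exhaustive check of the 32 subsets confirms 378.

378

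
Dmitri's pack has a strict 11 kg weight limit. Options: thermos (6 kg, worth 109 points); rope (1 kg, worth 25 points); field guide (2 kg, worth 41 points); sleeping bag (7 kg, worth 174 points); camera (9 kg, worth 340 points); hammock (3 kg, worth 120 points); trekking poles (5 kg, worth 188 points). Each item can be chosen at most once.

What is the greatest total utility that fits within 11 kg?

381

By utility per kg: hammock 40.00, camera 37.78, trekking poles 37.60, rope 25.00 lead.
A density-first pass picks rope + field guide + hammock + trekking poles — 374 at 11 kg.
Replace rope and hammock and trekking poles with camera: the trade gains 7 net, giving 381 at 11 kg.
Nothing else within 11 kg beats 381.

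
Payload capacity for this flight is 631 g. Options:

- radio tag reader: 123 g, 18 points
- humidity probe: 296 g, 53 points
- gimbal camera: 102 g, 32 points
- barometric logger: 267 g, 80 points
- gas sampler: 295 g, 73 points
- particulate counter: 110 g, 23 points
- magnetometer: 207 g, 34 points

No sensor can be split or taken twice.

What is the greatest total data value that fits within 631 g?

Best packing: barometric logger + gas sampler — 562 g, 153 total.

153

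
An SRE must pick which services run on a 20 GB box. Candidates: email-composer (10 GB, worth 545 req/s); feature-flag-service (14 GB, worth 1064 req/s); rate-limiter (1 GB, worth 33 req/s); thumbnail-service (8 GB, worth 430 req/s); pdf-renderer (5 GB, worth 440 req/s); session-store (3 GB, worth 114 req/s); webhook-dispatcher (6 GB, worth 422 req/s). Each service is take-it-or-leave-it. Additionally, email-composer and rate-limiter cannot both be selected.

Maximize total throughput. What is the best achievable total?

1537

Feature-flag-service + rate-limiter + pdf-renderer uses 20 of the 20 GB and totals 1537.
An exhaustive check of the 128 subsets confirms 1537.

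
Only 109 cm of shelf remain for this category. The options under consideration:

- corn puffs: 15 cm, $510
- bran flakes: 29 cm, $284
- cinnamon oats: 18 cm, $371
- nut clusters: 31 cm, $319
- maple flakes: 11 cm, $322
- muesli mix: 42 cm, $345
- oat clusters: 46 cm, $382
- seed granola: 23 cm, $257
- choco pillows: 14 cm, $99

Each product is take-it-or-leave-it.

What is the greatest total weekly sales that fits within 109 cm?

Taking the top-ratio products first gives corn puffs + cinnamon oats + nut clusters + maple flakes + seed granola for 1779 (98 cm).
Replace seed granola with bran flakes: the trade gains 27 net, giving 1806 at 104 cm.
The closest alternative, corn puffs + cinnamon oats + maple flakes + muesli mix + seed granola, reaches only 1805.

1806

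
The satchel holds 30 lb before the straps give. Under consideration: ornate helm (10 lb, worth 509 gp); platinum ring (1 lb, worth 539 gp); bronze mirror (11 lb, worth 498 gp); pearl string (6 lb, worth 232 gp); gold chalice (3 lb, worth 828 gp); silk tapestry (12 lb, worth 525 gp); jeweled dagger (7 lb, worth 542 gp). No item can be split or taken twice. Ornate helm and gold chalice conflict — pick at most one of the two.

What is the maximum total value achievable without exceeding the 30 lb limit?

Ranking by ratio (value/lb): platinum ring 539.00, gold chalice 276.00, jeweled dagger 77.43, ornate helm 50.90.
Best packing: platinum ring + pearl string + gold chalice + silk tapestry + jeweled dagger — 29 lb, 2666 total.
An exhaustive check of the 128 subsets confirms 2666.

2666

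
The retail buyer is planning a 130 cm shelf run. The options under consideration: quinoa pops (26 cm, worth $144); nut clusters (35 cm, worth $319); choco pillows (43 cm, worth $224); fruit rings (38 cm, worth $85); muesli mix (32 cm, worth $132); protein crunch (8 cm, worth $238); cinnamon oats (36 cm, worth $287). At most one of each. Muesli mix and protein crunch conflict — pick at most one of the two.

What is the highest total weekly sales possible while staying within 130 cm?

By weekly sales per cm: protein crunch 29.75, nut clusters 9.11, cinnamon oats 7.97 lead.
The ratio heuristic lands on quinoa pops + nut clusters + protein crunch + cinnamon oats (988) but leaves 25 cm idle.
Replace quinoa pops with choco pillows: the trade gains 80 net, giving 1068 at 122 cm.

1068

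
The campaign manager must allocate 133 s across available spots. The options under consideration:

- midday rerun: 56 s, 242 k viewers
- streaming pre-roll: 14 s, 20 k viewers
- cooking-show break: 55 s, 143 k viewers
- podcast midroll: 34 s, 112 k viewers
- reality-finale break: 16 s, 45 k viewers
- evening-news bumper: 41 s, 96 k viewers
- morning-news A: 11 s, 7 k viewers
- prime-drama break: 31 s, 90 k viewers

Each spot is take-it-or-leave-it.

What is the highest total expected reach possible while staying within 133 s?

The ratio ordering already packs tightly: midday rerun + podcast midroll + morning-news A + prime-drama break, 132 s, 451.
Next best is midday rerun + podcast midroll + evening-news bumper at 450 (131 s) — short by 1.

451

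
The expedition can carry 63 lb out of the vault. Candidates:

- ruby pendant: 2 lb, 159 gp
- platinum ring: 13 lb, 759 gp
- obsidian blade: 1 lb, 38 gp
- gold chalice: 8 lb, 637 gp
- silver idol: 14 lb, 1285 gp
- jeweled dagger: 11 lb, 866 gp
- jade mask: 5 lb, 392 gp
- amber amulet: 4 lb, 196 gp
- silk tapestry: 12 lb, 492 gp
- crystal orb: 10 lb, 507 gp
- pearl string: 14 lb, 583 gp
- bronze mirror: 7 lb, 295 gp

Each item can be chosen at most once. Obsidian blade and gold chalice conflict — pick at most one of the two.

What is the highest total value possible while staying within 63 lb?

Best packing: ruby pendant + platinum ring + gold chalice + silver idol + jeweled dagger + jade mask + crystal orb — 63 lb, 4605 total.
That's the maximum — no feasible swap from here does better than 4605.

4605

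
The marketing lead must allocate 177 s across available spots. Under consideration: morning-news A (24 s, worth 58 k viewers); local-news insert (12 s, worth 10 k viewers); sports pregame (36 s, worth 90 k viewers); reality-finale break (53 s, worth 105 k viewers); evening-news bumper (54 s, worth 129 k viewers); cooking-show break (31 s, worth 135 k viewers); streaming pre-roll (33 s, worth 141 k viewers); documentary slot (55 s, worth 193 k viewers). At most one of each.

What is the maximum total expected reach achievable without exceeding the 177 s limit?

By expected reach per s: cooking-show break 4.35, streaming pre-roll 4.27, documentary slot 3.51 lead.
A density-first pass picks local-news insert + sports pregame + cooking-show break + streaming pre-roll + documentary slot — 569 at 167 s.
Replace local-news insert and sports pregame with evening-news bumper: the trade gains 29 net, giving 598 at 173 s.
That's the maximum — no swap from here does better than 598.

598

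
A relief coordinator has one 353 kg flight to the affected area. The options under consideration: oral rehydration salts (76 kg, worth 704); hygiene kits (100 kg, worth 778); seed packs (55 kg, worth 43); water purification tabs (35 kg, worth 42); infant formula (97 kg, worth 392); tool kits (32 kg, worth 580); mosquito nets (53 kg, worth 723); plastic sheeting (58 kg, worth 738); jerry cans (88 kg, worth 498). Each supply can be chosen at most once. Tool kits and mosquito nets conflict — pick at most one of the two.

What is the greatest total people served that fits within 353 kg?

2986

Ranking by ratio (people served/kg): tool kits 18.12, mosquito nets 13.64, plastic sheeting 12.72.
Taking oral rehydration salts + hygiene kits + seed packs + mosquito nets + plastic sheeting: 342 kg used, 2986 in people served.
Runner-up oral rehydration salts + hygiene kits + water purification tabs + mosquito nets + plastic sheeting tops out at 2985.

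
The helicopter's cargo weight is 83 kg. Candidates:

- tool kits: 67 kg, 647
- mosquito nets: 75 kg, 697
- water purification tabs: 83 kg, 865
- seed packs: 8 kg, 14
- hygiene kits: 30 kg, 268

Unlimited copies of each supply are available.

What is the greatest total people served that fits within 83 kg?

Water purification tabs uses 83 of the 83 kg and totals 865.
No other feasible combination exceeds 865.

865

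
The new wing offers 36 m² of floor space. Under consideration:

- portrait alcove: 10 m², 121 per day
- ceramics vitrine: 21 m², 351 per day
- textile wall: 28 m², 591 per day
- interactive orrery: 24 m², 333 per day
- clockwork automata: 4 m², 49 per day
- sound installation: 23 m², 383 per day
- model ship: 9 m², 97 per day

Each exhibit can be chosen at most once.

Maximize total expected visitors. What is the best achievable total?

Ranking by ratio (expected visitors/m²): textile wall 21.11, ceramics vitrine 16.71, sound installation 16.65, interactive orrery 13.88.
Textile wall + clockwork automata uses 32 of the 36 m² and totals 640.
Next best is textile wall at 591 (28 m²) — short by 49.

640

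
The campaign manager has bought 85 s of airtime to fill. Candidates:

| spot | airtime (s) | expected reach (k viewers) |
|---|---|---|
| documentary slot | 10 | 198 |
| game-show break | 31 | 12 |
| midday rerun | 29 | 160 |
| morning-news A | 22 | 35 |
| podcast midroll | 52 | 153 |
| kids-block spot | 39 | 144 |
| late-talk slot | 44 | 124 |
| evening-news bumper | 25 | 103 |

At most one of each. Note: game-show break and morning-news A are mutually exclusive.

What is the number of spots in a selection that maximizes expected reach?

3

Optimal total is 502.
For example documentary slot + midday rerun + kids-block spot achieves it, using 78 s.
Every optimal selection uses 3 spots.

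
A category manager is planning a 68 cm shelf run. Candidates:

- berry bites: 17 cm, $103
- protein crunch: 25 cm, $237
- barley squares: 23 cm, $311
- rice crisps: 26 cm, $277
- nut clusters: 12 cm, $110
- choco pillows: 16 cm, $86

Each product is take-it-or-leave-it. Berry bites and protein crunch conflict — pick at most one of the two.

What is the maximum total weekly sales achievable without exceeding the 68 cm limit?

698

Density check — barley squares 13.52, rice crisps 10.65, protein crunch 9.48, nut clusters 9.17 are the best per cm.
Barley squares + rice crisps + nut clusters uses 61 of the 68 cm and totals 698.
Runner-up berry bites + barley squares + rice crisps tops out at 691.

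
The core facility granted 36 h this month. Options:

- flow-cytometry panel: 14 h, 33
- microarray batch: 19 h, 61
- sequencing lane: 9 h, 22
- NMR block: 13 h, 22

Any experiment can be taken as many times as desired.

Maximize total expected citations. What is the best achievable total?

94

By expected citations per h: microarray batch 3.21, sequencing lane 2.44, flow-cytometry panel 2.36 lead.
Greedy by ratio would take microarray batch + sequencing lane: 28 h used, total 83.
Dropping sequencing lane frees 9 h; slotting in flow-cytometry panel (14 h) lifts the total to 94 at 33 h.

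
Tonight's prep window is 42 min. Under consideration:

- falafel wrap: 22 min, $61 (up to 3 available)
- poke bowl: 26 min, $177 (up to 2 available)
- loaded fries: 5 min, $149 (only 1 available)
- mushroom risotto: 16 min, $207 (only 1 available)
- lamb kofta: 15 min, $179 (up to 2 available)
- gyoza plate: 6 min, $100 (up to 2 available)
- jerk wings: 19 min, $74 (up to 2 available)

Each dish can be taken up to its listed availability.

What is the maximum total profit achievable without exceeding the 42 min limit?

635

Density check — loaded fries 29.80, gyoza plate 16.67, mushroom risotto 12.94 are the best per min.
Taking the top-ratio dishes first gives loaded fries + mushroom risotto + 2×gyoza plate for 556 (33 min).
Replace gyoza plate with lamb kofta: the trade gains 79 net, giving 635 at 42 min.
Every other selection either busts 42 min or exceeds an availability limit or fails to beat 635.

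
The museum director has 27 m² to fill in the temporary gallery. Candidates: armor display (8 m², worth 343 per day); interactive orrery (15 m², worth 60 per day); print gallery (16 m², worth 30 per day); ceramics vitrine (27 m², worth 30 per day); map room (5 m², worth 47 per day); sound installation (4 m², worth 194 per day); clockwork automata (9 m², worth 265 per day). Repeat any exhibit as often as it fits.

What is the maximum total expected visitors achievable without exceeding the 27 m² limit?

Ranking by ratio (expected visitors/m²): sound installation 48.50, armor display 42.88, clockwork automata 29.44.
6×sound installation uses 24 of the 27 m² and totals 1164.

1164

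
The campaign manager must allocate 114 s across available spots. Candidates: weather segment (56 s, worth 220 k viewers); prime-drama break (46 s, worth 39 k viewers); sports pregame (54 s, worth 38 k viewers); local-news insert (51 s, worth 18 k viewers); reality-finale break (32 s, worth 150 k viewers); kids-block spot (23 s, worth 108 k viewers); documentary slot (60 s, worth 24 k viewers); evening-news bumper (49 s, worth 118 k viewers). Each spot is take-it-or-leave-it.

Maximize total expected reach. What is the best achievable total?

478

Best packing: weather segment + reality-finale break + kids-block spot — 111 s, 478 total.
Runner-up reality-finale break + kids-block spot + evening-news bumper tops out at 376.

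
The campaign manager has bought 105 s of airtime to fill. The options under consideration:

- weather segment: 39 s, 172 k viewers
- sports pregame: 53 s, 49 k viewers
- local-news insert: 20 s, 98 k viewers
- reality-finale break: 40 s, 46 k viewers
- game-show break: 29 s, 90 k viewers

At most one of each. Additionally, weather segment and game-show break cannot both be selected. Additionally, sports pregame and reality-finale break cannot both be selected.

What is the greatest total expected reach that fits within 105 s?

Best packing: weather segment + local-news insert + reality-finale break — 99 s, 316 total.
That's the maximum — no feasible swap from here does better than 316.

316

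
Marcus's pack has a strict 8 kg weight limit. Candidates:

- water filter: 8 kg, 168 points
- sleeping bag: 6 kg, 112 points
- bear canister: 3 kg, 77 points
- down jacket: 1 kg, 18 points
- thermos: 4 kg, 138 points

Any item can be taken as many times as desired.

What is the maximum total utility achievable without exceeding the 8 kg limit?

Ranking by ratio (utility/kg): thermos 34.50, bear canister 25.67, water filter 21.00.
Best packing: 2×thermos — 8 kg, 276 total.
No other feasible combination exceeds 276.

276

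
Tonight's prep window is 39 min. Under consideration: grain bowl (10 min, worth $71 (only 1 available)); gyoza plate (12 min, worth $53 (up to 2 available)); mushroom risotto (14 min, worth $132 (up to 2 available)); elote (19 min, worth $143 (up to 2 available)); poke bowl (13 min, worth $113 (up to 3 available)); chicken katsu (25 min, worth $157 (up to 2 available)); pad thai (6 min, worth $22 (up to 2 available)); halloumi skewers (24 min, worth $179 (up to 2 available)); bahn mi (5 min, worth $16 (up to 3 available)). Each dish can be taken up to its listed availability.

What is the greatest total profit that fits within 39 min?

By profit per min: mushroom risotto 9.43, poke bowl 8.69, elote 7.53 lead.
A density-first pass picks grain bowl + 2×mushroom risotto — 335 at 38 min.
Dropping grain bowl and 2×mushroom risotto frees 38 min; slotting in 3×poke bowl (39 min) lifts the total to 339 at 39 min.
That's the maximum — no swap from here does better than 339.

339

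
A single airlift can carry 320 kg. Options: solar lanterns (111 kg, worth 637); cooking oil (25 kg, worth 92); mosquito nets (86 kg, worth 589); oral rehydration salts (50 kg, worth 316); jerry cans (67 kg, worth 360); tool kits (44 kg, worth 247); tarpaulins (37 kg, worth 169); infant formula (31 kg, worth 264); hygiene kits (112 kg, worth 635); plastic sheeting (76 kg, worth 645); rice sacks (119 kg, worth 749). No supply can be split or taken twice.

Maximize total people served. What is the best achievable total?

Taking the top-ratio supplies first gives cooking oil + mosquito nets + oral rehydration salts + tool kits + infant formula + plastic sheeting for 2153 (312 kg).
Dropping cooking oil and oral rehydration salts and tool kits frees 119 kg; slotting in rice sacks (119 kg) lifts the total to 2247 at 312 kg.
The closest alternative, oral rehydration salts + tool kits + infant formula + plastic sheeting + rice sacks, reaches only 2221.

2247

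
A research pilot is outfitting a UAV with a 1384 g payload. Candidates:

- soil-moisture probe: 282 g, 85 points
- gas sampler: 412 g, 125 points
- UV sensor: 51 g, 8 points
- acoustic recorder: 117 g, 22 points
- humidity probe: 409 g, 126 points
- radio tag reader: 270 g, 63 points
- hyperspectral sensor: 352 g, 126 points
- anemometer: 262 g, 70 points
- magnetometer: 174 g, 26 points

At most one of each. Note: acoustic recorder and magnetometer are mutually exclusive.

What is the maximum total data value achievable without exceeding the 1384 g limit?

415

Filling by ratio: gas sampler + UV sensor + acoustic recorder + humidity probe + hyperspectral sensor for 407, with 43 g left unused.
Replace gas sampler and acoustic recorder with soil-moisture probe + anemometer: the trade gains 8 net, giving 415 at 1356 g.
An exhaustive check of the 512 subsets confirms 415.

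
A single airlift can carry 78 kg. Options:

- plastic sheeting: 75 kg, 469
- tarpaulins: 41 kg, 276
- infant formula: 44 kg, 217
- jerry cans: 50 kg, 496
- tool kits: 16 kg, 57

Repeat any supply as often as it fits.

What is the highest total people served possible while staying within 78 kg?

Ranking by ratio (people served/kg): jerry cans 9.92, tarpaulins 6.73, plastic sheeting 6.25, infant formula 4.93.
Best packing: jerry cans + tool kits — 66 kg, 553 total.

553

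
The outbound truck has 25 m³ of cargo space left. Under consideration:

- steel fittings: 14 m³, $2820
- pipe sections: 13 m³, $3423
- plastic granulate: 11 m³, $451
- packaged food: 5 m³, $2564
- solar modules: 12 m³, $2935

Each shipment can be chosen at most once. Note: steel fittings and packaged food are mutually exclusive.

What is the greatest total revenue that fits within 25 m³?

6358

Density check — packaged food 512.80, pipe sections 263.31, solar modules 244.58, steel fittings 201.43 are the best per m³.
Greedy by ratio would take pipe sections + packaged food: 18 m³ used, total 5987.
Replace packaged food with solar modules: the trade gains 371 net, giving 6358 at 25 m³.
Runner-up pipe sections + packaged food tops out at 5987.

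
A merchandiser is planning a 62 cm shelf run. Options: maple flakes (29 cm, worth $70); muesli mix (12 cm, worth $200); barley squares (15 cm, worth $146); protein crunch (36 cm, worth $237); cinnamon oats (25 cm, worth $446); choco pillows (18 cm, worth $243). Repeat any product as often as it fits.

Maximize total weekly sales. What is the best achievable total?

Ranking by ratio (weekly sales/cm): cinnamon oats 17.84, muesli mix 16.67, choco pillows 13.50.
The ratio ordering already packs tightly: muesli mix + 2×cinnamon oats, 62 cm, 1092.
Every other selection either busts 62 cm or fails to beat 1092.

1092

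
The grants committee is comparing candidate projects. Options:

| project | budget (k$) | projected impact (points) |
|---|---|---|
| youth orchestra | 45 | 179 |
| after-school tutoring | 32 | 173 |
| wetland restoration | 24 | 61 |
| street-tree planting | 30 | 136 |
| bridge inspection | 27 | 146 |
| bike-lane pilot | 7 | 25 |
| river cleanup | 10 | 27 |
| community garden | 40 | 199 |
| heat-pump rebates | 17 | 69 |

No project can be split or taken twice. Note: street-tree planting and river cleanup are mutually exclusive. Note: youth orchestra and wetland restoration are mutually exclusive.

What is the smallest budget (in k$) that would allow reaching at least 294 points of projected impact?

59

Minimise k$ subject to total projected impact ≥ 294.
Taking after-school tutoring + bridge inspection gives 319 (≥ 294) for 59 k$.
Below 59 k$ the best achievable stays under 294.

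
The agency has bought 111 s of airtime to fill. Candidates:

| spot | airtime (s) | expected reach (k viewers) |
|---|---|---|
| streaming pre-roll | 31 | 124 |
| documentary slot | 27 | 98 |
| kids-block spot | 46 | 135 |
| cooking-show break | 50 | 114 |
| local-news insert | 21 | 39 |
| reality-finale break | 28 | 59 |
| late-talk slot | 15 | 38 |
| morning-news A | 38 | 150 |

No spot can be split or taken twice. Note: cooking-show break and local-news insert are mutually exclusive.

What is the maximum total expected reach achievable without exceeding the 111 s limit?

Streaming pre-roll + documentary slot + late-talk slot + morning-news A uses 111 of the 111 s and totals 410.
The closest alternative, documentary slot + kids-block spot + morning-news A, reaches only 383.

410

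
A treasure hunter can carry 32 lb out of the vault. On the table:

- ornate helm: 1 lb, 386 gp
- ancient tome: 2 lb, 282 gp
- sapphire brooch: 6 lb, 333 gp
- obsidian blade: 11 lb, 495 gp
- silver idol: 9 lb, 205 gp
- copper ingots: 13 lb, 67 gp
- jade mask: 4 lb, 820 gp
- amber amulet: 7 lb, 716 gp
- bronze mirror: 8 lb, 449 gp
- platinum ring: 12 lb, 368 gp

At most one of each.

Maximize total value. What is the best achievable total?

3032

Taking the top-ratio items first gives ornate helm + ancient tome + sapphire brooch + jade mask + amber amulet + bronze mirror for 2986 (28 lb).
The 8 lb tied up in bronze mirror is better spent on obsidian blade — total rises to 3032 (31 lb).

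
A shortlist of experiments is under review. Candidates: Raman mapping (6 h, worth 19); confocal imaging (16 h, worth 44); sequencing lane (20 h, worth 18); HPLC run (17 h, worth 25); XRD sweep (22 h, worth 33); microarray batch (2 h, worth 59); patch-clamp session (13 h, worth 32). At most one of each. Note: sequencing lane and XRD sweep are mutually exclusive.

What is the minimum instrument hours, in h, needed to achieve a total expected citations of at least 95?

18

Look for the lowest-instrument combination reaching 95.
confocal imaging + microarray batch: 103 expected citations at 18 h.
Any bundle with less than 18 h falls short of 95.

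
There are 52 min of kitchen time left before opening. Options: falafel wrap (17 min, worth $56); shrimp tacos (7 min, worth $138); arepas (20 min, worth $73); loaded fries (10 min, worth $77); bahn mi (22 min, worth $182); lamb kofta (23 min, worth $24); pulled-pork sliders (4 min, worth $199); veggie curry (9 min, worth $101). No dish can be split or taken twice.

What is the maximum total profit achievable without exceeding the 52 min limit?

697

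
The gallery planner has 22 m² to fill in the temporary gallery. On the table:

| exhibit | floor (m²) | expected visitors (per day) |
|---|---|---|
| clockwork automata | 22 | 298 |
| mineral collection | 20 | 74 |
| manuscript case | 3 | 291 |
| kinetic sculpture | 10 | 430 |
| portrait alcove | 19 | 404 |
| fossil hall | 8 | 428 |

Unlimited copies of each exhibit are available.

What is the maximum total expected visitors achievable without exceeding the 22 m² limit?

2037

Density check — manuscript case 97.00, fossil hall 53.50, kinetic sculpture 43.00, portrait alcove 21.26 are the best per m².
The ratio ordering already packs tightly: 7×manuscript case, 21 m², 2037.
Nothing else within 22 m² beats 2037.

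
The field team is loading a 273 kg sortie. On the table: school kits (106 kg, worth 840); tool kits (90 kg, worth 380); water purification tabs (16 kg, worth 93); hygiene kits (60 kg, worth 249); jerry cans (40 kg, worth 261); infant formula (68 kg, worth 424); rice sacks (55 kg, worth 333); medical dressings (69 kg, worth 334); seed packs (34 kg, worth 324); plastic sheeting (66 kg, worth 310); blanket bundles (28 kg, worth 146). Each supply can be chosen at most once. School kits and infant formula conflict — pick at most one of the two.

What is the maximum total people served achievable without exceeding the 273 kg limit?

1904

Density check — seed packs 9.53, school kits 7.92, jerry cans 6.53, infant formula 6.24 are the best per kg.
Taking school kits + jerry cans + rice sacks + seed packs + blanket bundles: 263 kg used, 1904 in people served.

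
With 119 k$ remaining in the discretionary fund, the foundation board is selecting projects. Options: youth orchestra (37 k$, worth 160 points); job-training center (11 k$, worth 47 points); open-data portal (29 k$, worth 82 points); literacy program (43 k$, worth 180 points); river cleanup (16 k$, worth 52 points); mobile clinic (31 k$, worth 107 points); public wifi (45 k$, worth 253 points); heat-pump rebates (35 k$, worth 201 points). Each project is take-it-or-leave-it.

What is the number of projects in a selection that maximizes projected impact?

3

Optimal total is 614.
One optimal bundle: youth orchestra + public wifi + heat-pump rebates (117 k$).
Every optimal selection uses 3 projects.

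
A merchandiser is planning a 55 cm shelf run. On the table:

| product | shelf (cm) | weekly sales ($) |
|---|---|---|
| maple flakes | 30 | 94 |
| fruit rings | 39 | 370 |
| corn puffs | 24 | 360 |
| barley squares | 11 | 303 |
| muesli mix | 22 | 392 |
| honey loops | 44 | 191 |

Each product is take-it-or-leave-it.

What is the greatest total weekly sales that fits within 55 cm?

Taking the top-ratio products first gives barley squares + muesli mix for 695 (33 cm).
Replace barley squares with corn puffs: the trade gains 57 net, giving 752 at 46 cm.
The closest alternative, barley squares + muesli mix, reaches only 695.

752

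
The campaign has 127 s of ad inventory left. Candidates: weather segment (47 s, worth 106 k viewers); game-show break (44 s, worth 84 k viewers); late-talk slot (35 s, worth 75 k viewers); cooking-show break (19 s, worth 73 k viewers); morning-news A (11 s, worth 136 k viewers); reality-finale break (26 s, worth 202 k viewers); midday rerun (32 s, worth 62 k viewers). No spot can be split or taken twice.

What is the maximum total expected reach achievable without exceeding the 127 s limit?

Taking the top-ratio spots first gives weather segment + cooking-show break + morning-news A + reality-finale break for 517 (103 s).
Replace weather segment with late-talk slot + midday rerun: the trade gains 31 net, giving 548 at 123 s.
An exhaustive check of the 128 subsets confirms 548.

548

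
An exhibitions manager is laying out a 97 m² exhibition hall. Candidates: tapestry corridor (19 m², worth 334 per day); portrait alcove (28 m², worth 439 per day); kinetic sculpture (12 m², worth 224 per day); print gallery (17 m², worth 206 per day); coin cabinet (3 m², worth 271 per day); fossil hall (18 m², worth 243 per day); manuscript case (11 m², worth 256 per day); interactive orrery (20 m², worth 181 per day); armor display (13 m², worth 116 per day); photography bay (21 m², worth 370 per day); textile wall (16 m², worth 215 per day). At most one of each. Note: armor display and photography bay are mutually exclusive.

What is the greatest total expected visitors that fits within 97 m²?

1894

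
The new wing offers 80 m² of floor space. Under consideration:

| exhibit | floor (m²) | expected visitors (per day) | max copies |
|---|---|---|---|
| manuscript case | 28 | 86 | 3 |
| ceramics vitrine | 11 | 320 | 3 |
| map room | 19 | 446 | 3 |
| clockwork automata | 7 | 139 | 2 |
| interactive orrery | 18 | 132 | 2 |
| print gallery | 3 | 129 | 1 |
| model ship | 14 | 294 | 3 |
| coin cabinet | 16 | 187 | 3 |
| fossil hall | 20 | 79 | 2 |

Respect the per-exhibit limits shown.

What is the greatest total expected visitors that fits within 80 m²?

1994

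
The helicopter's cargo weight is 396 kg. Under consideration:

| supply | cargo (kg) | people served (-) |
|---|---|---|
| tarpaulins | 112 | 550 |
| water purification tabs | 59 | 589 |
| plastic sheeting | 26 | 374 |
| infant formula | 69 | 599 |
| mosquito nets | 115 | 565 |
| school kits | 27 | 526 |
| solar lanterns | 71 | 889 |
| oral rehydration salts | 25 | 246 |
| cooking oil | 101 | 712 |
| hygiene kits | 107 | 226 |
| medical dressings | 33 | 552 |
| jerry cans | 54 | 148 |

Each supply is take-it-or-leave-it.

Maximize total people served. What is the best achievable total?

4241

Filling by ratio: water purification tabs + plastic sheeting + infant formula + school kits + solar lanterns + oral rehydration salts + medical dressings + jerry cans for 3923, with 32 kg left unused.
The 79 kg tied up in oral rehydration salts and jerry cans is better spent on cooking oil — total rises to 4241 (386 kg).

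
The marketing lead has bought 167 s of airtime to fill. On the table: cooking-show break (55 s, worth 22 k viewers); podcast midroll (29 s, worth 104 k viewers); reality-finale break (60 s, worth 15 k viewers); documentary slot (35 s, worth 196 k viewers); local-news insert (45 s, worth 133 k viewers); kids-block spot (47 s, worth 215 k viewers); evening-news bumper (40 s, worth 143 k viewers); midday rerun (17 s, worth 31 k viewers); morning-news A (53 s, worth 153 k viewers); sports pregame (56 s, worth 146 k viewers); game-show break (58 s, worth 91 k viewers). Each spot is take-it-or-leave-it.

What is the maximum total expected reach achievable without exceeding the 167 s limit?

Ranking by ratio (expected reach/s): documentary slot 5.60, kids-block spot 4.57, podcast midroll 3.59, evening-news bumper 3.58.
A density-first pass picks podcast midroll + documentary slot + kids-block spot + evening-news bumper — 658 at 151 s.
The 29 s tied up in podcast midroll is better spent on local-news insert — total rises to 687 (167 s).

687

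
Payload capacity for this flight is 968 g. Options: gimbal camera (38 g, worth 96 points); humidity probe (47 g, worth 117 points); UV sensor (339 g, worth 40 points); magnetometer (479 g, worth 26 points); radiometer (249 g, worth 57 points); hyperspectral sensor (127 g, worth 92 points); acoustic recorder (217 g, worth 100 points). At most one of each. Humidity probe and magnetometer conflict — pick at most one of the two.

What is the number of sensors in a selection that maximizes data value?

5

Optimal total is 462.
One optimal bundle: gimbal camera + humidity probe + radiometer + hyperspectral sensor + acoustic recorder (678 g).
All optima have 5 sensors.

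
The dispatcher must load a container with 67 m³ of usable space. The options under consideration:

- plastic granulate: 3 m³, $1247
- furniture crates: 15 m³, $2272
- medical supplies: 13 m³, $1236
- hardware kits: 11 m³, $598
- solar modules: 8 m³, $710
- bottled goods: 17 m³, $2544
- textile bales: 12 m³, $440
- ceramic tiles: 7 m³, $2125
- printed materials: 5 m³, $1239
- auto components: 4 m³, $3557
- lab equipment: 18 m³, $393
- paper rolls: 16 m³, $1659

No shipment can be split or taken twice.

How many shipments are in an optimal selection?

The maximum revenue within 67 m³ is 14643.
For example plastic granulate + furniture crates + bottled goods + ceramic tiles + printed materials + auto components + paper rolls achieves it, using 67 m³.
Every optimal selection uses 7 shipments.

7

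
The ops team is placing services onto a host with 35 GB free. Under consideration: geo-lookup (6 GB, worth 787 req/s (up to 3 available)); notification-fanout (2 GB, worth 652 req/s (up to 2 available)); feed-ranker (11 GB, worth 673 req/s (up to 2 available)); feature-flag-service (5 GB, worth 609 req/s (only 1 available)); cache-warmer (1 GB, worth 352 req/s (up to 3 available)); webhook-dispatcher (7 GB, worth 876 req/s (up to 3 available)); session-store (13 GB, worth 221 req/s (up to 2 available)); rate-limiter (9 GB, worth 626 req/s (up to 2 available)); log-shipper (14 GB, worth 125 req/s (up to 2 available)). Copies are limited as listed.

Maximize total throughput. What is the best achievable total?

5775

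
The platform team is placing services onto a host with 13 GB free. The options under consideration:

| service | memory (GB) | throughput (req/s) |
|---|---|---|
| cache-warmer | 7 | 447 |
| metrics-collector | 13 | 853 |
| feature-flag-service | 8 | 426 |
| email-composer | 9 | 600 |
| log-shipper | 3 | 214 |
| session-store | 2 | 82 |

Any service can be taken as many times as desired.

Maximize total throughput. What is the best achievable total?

875

By throughput per GB: log-shipper 71.33, email-composer 66.67, metrics-collector 65.62 lead.
Greedy by ratio would take 4×log-shipper: 12 GB used, total 856.
The 6 GB tied up in 2×log-shipper is better spent on cache-warmer — total rises to 875 (13 GB).
That's the maximum — no swap from here does better than 875.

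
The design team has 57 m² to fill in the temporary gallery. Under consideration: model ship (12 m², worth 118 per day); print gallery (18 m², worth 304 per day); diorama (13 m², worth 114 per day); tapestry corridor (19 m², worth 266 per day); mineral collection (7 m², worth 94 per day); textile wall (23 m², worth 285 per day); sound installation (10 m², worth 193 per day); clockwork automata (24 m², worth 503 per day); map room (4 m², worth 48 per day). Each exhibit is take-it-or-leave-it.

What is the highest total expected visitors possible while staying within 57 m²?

By expected visitors per m²: clockwork automata 20.96, sound installation 19.30, print gallery 16.89 lead.
Print gallery + sound installation + clockwork automata + map room uses 56 of the 57 m² and totals 1048.
Runner-up tapestry corridor + sound installation + clockwork automata + map room tops out at 1010.

1048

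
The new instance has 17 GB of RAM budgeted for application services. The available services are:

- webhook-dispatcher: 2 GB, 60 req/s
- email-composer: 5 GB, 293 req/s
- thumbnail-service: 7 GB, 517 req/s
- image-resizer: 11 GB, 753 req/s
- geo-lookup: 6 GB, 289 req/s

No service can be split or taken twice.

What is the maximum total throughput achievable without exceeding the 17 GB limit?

1046

Greedy by ratio would take webhook-dispatcher + email-composer + thumbnail-service: 14 GB used, total 870.
Replace webhook-dispatcher and thumbnail-service with image-resizer: the trade gains 176 net, giving 1046 at 16 GB.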